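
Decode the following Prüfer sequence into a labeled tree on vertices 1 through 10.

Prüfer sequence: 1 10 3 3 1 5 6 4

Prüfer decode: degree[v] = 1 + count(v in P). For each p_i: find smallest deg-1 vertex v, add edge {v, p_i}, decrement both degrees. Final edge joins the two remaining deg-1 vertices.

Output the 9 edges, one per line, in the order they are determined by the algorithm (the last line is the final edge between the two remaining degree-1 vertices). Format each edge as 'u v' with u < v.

Answer: 1 2
7 10
3 8
3 9
1 3
1 5
5 6
4 6
4 10

Derivation:
Initial degrees: {1:3, 2:1, 3:3, 4:2, 5:2, 6:2, 7:1, 8:1, 9:1, 10:2}
Step 1: smallest deg-1 vertex = 2, p_1 = 1. Add edge {1,2}. Now deg[2]=0, deg[1]=2.
Step 2: smallest deg-1 vertex = 7, p_2 = 10. Add edge {7,10}. Now deg[7]=0, deg[10]=1.
Step 3: smallest deg-1 vertex = 8, p_3 = 3. Add edge {3,8}. Now deg[8]=0, deg[3]=2.
Step 4: smallest deg-1 vertex = 9, p_4 = 3. Add edge {3,9}. Now deg[9]=0, deg[3]=1.
Step 5: smallest deg-1 vertex = 3, p_5 = 1. Add edge {1,3}. Now deg[3]=0, deg[1]=1.
Step 6: smallest deg-1 vertex = 1, p_6 = 5. Add edge {1,5}. Now deg[1]=0, deg[5]=1.
Step 7: smallest deg-1 vertex = 5, p_7 = 6. Add edge {5,6}. Now deg[5]=0, deg[6]=1.
Step 8: smallest deg-1 vertex = 6, p_8 = 4. Add edge {4,6}. Now deg[6]=0, deg[4]=1.
Final: two remaining deg-1 vertices are 4, 10. Add edge {4,10}.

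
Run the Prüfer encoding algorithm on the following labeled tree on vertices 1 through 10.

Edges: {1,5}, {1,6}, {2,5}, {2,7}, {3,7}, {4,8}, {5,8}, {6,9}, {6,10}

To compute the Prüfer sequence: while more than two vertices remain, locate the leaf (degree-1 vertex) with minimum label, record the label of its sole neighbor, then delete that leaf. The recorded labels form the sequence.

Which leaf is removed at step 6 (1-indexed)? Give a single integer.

Answer: 5

Derivation:
Step 1: current leaves = {3,4,9,10}. Remove leaf 3 (neighbor: 7).
Step 2: current leaves = {4,7,9,10}. Remove leaf 4 (neighbor: 8).
Step 3: current leaves = {7,8,9,10}. Remove leaf 7 (neighbor: 2).
Step 4: current leaves = {2,8,9,10}. Remove leaf 2 (neighbor: 5).
Step 5: current leaves = {8,9,10}. Remove leaf 8 (neighbor: 5).
Step 6: current leaves = {5,9,10}. Remove leaf 5 (neighbor: 1).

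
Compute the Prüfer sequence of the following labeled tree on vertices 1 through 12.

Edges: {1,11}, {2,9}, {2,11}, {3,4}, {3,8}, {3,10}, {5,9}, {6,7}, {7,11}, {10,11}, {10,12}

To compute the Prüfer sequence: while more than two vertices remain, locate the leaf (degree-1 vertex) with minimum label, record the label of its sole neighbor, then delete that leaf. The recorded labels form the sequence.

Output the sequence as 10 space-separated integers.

Answer: 11 3 9 7 11 3 10 2 11 10

Derivation:
Step 1: leaves = {1,4,5,6,8,12}. Remove smallest leaf 1, emit neighbor 11.
Step 2: leaves = {4,5,6,8,12}. Remove smallest leaf 4, emit neighbor 3.
Step 3: leaves = {5,6,8,12}. Remove smallest leaf 5, emit neighbor 9.
Step 4: leaves = {6,8,9,12}. Remove smallest leaf 6, emit neighbor 7.
Step 5: leaves = {7,8,9,12}. Remove smallest leaf 7, emit neighbor 11.
Step 6: leaves = {8,9,12}. Remove smallest leaf 8, emit neighbor 3.
Step 7: leaves = {3,9,12}. Remove smallest leaf 3, emit neighbor 10.
Step 8: leaves = {9,12}. Remove smallest leaf 9, emit neighbor 2.
Step 9: leaves = {2,12}. Remove smallest leaf 2, emit neighbor 11.
Step 10: leaves = {11,12}. Remove smallest leaf 11, emit neighbor 10.
Done: 2 vertices remain (10, 12). Sequence = [11 3 9 7 11 3 10 2 11 10]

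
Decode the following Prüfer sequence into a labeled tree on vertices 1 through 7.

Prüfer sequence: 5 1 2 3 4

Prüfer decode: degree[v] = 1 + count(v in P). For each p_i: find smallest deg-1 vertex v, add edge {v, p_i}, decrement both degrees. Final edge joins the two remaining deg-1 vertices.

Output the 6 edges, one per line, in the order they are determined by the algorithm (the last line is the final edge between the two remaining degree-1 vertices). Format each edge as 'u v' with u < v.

Answer: 5 6
1 5
1 2
2 3
3 4
4 7

Derivation:
Initial degrees: {1:2, 2:2, 3:2, 4:2, 5:2, 6:1, 7:1}
Step 1: smallest deg-1 vertex = 6, p_1 = 5. Add edge {5,6}. Now deg[6]=0, deg[5]=1.
Step 2: smallest deg-1 vertex = 5, p_2 = 1. Add edge {1,5}. Now deg[5]=0, deg[1]=1.
Step 3: smallest deg-1 vertex = 1, p_3 = 2. Add edge {1,2}. Now deg[1]=0, deg[2]=1.
Step 4: smallest deg-1 vertex = 2, p_4 = 3. Add edge {2,3}. Now deg[2]=0, deg[3]=1.
Step 5: smallest deg-1 vertex = 3, p_5 = 4. Add edge {3,4}. Now deg[3]=0, deg[4]=1.
Final: two remaining deg-1 vertices are 4, 7. Add edge {4,7}.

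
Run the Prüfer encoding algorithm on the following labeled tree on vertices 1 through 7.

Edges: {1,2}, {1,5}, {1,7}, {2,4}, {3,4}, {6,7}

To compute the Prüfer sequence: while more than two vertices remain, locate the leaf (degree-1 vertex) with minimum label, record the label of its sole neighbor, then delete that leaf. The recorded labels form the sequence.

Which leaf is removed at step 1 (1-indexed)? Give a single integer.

Step 1: current leaves = {3,5,6}. Remove leaf 3 (neighbor: 4).

Answer: 3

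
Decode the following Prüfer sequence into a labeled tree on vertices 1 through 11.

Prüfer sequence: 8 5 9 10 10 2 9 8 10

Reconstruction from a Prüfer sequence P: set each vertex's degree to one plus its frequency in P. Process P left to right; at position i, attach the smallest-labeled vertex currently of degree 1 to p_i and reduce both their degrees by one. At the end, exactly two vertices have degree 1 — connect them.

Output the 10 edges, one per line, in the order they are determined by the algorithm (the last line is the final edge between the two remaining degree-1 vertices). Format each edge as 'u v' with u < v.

Answer: 1 8
3 5
4 9
5 10
6 10
2 7
2 9
8 9
8 10
10 11

Derivation:
Initial degrees: {1:1, 2:2, 3:1, 4:1, 5:2, 6:1, 7:1, 8:3, 9:3, 10:4, 11:1}
Step 1: smallest deg-1 vertex = 1, p_1 = 8. Add edge {1,8}. Now deg[1]=0, deg[8]=2.
Step 2: smallest deg-1 vertex = 3, p_2 = 5. Add edge {3,5}. Now deg[3]=0, deg[5]=1.
Step 3: smallest deg-1 vertex = 4, p_3 = 9. Add edge {4,9}. Now deg[4]=0, deg[9]=2.
Step 4: smallest deg-1 vertex = 5, p_4 = 10. Add edge {5,10}. Now deg[5]=0, deg[10]=3.
Step 5: smallest deg-1 vertex = 6, p_5 = 10. Add edge {6,10}. Now deg[6]=0, deg[10]=2.
Step 6: smallest deg-1 vertex = 7, p_6 = 2. Add edge {2,7}. Now deg[7]=0, deg[2]=1.
Step 7: smallest deg-1 vertex = 2, p_7 = 9. Add edge {2,9}. Now deg[2]=0, deg[9]=1.
Step 8: smallest deg-1 vertex = 9, p_8 = 8. Add edge {8,9}. Now deg[9]=0, deg[8]=1.
Step 9: smallest deg-1 vertex = 8, p_9 = 10. Add edge {8,10}. Now deg[8]=0, deg[10]=1.
Final: two remaining deg-1 vertices are 10, 11. Add edge {10,11}.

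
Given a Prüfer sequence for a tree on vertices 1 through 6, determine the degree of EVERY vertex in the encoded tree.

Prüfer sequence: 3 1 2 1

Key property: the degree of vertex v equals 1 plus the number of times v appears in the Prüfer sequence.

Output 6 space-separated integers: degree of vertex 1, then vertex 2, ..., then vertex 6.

p_1 = 3: count[3] becomes 1
p_2 = 1: count[1] becomes 1
p_3 = 2: count[2] becomes 1
p_4 = 1: count[1] becomes 2
Degrees (1 + count): deg[1]=1+2=3, deg[2]=1+1=2, deg[3]=1+1=2, deg[4]=1+0=1, deg[5]=1+0=1, deg[6]=1+0=1

Answer: 3 2 2 1 1 1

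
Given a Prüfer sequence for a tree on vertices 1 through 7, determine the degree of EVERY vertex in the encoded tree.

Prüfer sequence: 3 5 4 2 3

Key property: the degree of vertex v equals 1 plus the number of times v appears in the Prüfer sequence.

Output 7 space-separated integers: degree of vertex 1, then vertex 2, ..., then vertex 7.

p_1 = 3: count[3] becomes 1
p_2 = 5: count[5] becomes 1
p_3 = 4: count[4] becomes 1
p_4 = 2: count[2] becomes 1
p_5 = 3: count[3] becomes 2
Degrees (1 + count): deg[1]=1+0=1, deg[2]=1+1=2, deg[3]=1+2=3, deg[4]=1+1=2, deg[5]=1+1=2, deg[6]=1+0=1, deg[7]=1+0=1

Answer: 1 2 3 2 2 1 1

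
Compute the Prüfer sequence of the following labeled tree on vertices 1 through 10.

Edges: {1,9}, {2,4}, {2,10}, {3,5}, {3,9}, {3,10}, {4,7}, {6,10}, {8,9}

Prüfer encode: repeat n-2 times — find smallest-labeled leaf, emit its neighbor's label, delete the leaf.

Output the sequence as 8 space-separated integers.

Step 1: leaves = {1,5,6,7,8}. Remove smallest leaf 1, emit neighbor 9.
Step 2: leaves = {5,6,7,8}. Remove smallest leaf 5, emit neighbor 3.
Step 3: leaves = {6,7,8}. Remove smallest leaf 6, emit neighbor 10.
Step 4: leaves = {7,8}. Remove smallest leaf 7, emit neighbor 4.
Step 5: leaves = {4,8}. Remove smallest leaf 4, emit neighbor 2.
Step 6: leaves = {2,8}. Remove smallest leaf 2, emit neighbor 10.
Step 7: leaves = {8,10}. Remove smallest leaf 8, emit neighbor 9.
Step 8: leaves = {9,10}. Remove smallest leaf 9, emit neighbor 3.
Done: 2 vertices remain (3, 10). Sequence = [9 3 10 4 2 10 9 3]

Answer: 9 3 10 4 2 10 9 3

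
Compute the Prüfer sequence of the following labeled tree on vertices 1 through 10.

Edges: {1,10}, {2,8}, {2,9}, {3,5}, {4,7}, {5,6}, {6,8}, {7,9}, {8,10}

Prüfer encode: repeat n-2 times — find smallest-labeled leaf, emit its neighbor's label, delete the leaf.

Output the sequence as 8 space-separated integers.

Answer: 10 5 7 6 8 9 2 8

Derivation:
Step 1: leaves = {1,3,4}. Remove smallest leaf 1, emit neighbor 10.
Step 2: leaves = {3,4,10}. Remove smallest leaf 3, emit neighbor 5.
Step 3: leaves = {4,5,10}. Remove smallest leaf 4, emit neighbor 7.
Step 4: leaves = {5,7,10}. Remove smallest leaf 5, emit neighbor 6.
Step 5: leaves = {6,7,10}. Remove smallest leaf 6, emit neighbor 8.
Step 6: leaves = {7,10}. Remove smallest leaf 7, emit neighbor 9.
Step 7: leaves = {9,10}. Remove smallest leaf 9, emit neighbor 2.
Step 8: leaves = {2,10}. Remove smallest leaf 2, emit neighbor 8.
Done: 2 vertices remain (8, 10). Sequence = [10 5 7 6 8 9 2 8]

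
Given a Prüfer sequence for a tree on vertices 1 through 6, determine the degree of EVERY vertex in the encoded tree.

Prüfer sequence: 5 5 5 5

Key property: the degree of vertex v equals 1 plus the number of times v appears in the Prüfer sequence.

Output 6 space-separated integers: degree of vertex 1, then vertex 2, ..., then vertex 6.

p_1 = 5: count[5] becomes 1
p_2 = 5: count[5] becomes 2
p_3 = 5: count[5] becomes 3
p_4 = 5: count[5] becomes 4
Degrees (1 + count): deg[1]=1+0=1, deg[2]=1+0=1, deg[3]=1+0=1, deg[4]=1+0=1, deg[5]=1+4=5, deg[6]=1+0=1

Answer: 1 1 1 1 5 1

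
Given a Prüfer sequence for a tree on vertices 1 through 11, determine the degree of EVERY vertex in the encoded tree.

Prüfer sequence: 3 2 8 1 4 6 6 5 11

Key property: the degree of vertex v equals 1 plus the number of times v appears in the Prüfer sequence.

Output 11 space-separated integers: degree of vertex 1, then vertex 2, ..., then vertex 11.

Answer: 2 2 2 2 2 3 1 2 1 1 2

Derivation:
p_1 = 3: count[3] becomes 1
p_2 = 2: count[2] becomes 1
p_3 = 8: count[8] becomes 1
p_4 = 1: count[1] becomes 1
p_5 = 4: count[4] becomes 1
p_6 = 6: count[6] becomes 1
p_7 = 6: count[6] becomes 2
p_8 = 5: count[5] becomes 1
p_9 = 11: count[11] becomes 1
Degrees (1 + count): deg[1]=1+1=2, deg[2]=1+1=2, deg[3]=1+1=2, deg[4]=1+1=2, deg[5]=1+1=2, deg[6]=1+2=3, deg[7]=1+0=1, deg[8]=1+1=2, deg[9]=1+0=1, deg[10]=1+0=1, deg[11]=1+1=2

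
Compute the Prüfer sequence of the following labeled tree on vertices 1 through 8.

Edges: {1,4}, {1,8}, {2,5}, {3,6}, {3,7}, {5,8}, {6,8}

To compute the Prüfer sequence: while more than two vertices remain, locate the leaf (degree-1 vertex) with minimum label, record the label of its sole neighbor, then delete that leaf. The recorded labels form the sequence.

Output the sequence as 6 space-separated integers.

Answer: 5 1 8 8 3 6

Derivation:
Step 1: leaves = {2,4,7}. Remove smallest leaf 2, emit neighbor 5.
Step 2: leaves = {4,5,7}. Remove smallest leaf 4, emit neighbor 1.
Step 3: leaves = {1,5,7}. Remove smallest leaf 1, emit neighbor 8.
Step 4: leaves = {5,7}. Remove smallest leaf 5, emit neighbor 8.
Step 5: leaves = {7,8}. Remove smallest leaf 7, emit neighbor 3.
Step 6: leaves = {3,8}. Remove smallest leaf 3, emit neighbor 6.
Done: 2 vertices remain (6, 8). Sequence = [5 1 8 8 3 6]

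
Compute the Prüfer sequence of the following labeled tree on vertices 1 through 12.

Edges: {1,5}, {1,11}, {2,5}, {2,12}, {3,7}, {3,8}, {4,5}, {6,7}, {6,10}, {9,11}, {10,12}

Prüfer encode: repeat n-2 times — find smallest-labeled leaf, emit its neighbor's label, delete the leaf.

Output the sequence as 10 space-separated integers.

Step 1: leaves = {4,8,9}. Remove smallest leaf 4, emit neighbor 5.
Step 2: leaves = {8,9}. Remove smallest leaf 8, emit neighbor 3.
Step 3: leaves = {3,9}. Remove smallest leaf 3, emit neighbor 7.
Step 4: leaves = {7,9}. Remove smallest leaf 7, emit neighbor 6.
Step 5: leaves = {6,9}. Remove smallest leaf 6, emit neighbor 10.
Step 6: leaves = {9,10}. Remove smallest leaf 9, emit neighbor 11.
Step 7: leaves = {10,11}. Remove smallest leaf 10, emit neighbor 12.
Step 8: leaves = {11,12}. Remove smallest leaf 11, emit neighbor 1.
Step 9: leaves = {1,12}. Remove smallest leaf 1, emit neighbor 5.
Step 10: leaves = {5,12}. Remove smallest leaf 5, emit neighbor 2.
Done: 2 vertices remain (2, 12). Sequence = [5 3 7 6 10 11 12 1 5 2]

Answer: 5 3 7 6 10 11 12 1 5 2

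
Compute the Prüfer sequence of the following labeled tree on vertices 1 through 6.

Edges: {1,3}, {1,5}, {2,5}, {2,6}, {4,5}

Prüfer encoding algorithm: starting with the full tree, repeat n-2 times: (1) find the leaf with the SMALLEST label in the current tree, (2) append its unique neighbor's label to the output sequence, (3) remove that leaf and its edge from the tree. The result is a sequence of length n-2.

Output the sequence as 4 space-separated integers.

Step 1: leaves = {3,4,6}. Remove smallest leaf 3, emit neighbor 1.
Step 2: leaves = {1,4,6}. Remove smallest leaf 1, emit neighbor 5.
Step 3: leaves = {4,6}. Remove smallest leaf 4, emit neighbor 5.
Step 4: leaves = {5,6}. Remove smallest leaf 5, emit neighbor 2.
Done: 2 vertices remain (2, 6). Sequence = [1 5 5 2]

Answer: 1 5 5 2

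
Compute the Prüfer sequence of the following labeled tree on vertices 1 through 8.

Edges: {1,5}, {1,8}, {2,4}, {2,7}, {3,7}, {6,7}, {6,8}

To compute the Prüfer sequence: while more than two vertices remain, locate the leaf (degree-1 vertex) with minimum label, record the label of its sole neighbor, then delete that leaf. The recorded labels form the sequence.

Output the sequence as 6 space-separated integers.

Step 1: leaves = {3,4,5}. Remove smallest leaf 3, emit neighbor 7.
Step 2: leaves = {4,5}. Remove smallest leaf 4, emit neighbor 2.
Step 3: leaves = {2,5}. Remove smallest leaf 2, emit neighbor 7.
Step 4: leaves = {5,7}. Remove smallest leaf 5, emit neighbor 1.
Step 5: leaves = {1,7}. Remove smallest leaf 1, emit neighbor 8.
Step 6: leaves = {7,8}. Remove smallest leaf 7, emit neighbor 6.
Done: 2 vertices remain (6, 8). Sequence = [7 2 7 1 8 6]

Answer: 7 2 7 1 8 6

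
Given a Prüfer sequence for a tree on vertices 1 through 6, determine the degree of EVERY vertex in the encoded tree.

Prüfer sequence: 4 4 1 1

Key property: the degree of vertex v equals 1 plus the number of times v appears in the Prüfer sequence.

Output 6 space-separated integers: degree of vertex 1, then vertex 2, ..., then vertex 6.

Answer: 3 1 1 3 1 1

Derivation:
p_1 = 4: count[4] becomes 1
p_2 = 4: count[4] becomes 2
p_3 = 1: count[1] becomes 1
p_4 = 1: count[1] becomes 2
Degrees (1 + count): deg[1]=1+2=3, deg[2]=1+0=1, deg[3]=1+0=1, deg[4]=1+2=3, deg[5]=1+0=1, deg[6]=1+0=1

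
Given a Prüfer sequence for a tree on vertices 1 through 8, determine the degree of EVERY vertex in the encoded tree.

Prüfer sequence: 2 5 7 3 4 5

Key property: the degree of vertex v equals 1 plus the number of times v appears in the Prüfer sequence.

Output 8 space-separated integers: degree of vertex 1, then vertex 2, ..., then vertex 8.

Answer: 1 2 2 2 3 1 2 1

Derivation:
p_1 = 2: count[2] becomes 1
p_2 = 5: count[5] becomes 1
p_3 = 7: count[7] becomes 1
p_4 = 3: count[3] becomes 1
p_5 = 4: count[4] becomes 1
p_6 = 5: count[5] becomes 2
Degrees (1 + count): deg[1]=1+0=1, deg[2]=1+1=2, deg[3]=1+1=2, deg[4]=1+1=2, deg[5]=1+2=3, deg[6]=1+0=1, deg[7]=1+1=2, deg[8]=1+0=1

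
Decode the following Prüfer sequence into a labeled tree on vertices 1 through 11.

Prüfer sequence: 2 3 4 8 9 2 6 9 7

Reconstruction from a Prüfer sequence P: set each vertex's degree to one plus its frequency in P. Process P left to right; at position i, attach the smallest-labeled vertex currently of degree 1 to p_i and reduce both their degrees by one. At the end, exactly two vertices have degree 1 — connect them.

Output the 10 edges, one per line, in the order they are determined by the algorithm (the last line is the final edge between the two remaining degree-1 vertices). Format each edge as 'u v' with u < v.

Initial degrees: {1:1, 2:3, 3:2, 4:2, 5:1, 6:2, 7:2, 8:2, 9:3, 10:1, 11:1}
Step 1: smallest deg-1 vertex = 1, p_1 = 2. Add edge {1,2}. Now deg[1]=0, deg[2]=2.
Step 2: smallest deg-1 vertex = 5, p_2 = 3. Add edge {3,5}. Now deg[5]=0, deg[3]=1.
Step 3: smallest deg-1 vertex = 3, p_3 = 4. Add edge {3,4}. Now deg[3]=0, deg[4]=1.
Step 4: smallest deg-1 vertex = 4, p_4 = 8. Add edge {4,8}. Now deg[4]=0, deg[8]=1.
Step 5: smallest deg-1 vertex = 8, p_5 = 9. Add edge {8,9}. Now deg[8]=0, deg[9]=2.
Step 6: smallest deg-1 vertex = 10, p_6 = 2. Add edge {2,10}. Now deg[10]=0, deg[2]=1.
Step 7: smallest deg-1 vertex = 2, p_7 = 6. Add edge {2,6}. Now deg[2]=0, deg[6]=1.
Step 8: smallest deg-1 vertex = 6, p_8 = 9. Add edge {6,9}. Now deg[6]=0, deg[9]=1.
Step 9: smallest deg-1 vertex = 9, p_9 = 7. Add edge {7,9}. Now deg[9]=0, deg[7]=1.
Final: two remaining deg-1 vertices are 7, 11. Add edge {7,11}.

Answer: 1 2
3 5
3 4
4 8
8 9
2 10
2 6
6 9
7 9
7 11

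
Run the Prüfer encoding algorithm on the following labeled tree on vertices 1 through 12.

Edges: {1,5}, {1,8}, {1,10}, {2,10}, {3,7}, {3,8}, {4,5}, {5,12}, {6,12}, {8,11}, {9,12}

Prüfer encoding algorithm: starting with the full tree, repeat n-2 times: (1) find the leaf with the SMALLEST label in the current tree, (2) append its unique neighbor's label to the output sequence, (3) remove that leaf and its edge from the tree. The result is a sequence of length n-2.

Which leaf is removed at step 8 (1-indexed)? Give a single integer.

Step 1: current leaves = {2,4,6,7,9,11}. Remove leaf 2 (neighbor: 10).
Step 2: current leaves = {4,6,7,9,10,11}. Remove leaf 4 (neighbor: 5).
Step 3: current leaves = {6,7,9,10,11}. Remove leaf 6 (neighbor: 12).
Step 4: current leaves = {7,9,10,11}. Remove leaf 7 (neighbor: 3).
Step 5: current leaves = {3,9,10,11}. Remove leaf 3 (neighbor: 8).
Step 6: current leaves = {9,10,11}. Remove leaf 9 (neighbor: 12).
Step 7: current leaves = {10,11,12}. Remove leaf 10 (neighbor: 1).
Step 8: current leaves = {11,12}. Remove leaf 11 (neighbor: 8).

Answer: 11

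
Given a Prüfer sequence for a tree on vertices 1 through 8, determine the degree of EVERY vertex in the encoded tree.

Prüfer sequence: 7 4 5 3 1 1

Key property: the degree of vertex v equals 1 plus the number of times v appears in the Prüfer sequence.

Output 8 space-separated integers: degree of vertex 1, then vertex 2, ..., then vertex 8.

p_1 = 7: count[7] becomes 1
p_2 = 4: count[4] becomes 1
p_3 = 5: count[5] becomes 1
p_4 = 3: count[3] becomes 1
p_5 = 1: count[1] becomes 1
p_6 = 1: count[1] becomes 2
Degrees (1 + count): deg[1]=1+2=3, deg[2]=1+0=1, deg[3]=1+1=2, deg[4]=1+1=2, deg[5]=1+1=2, deg[6]=1+0=1, deg[7]=1+1=2, deg[8]=1+0=1

Answer: 3 1 2 2 2 1 2 1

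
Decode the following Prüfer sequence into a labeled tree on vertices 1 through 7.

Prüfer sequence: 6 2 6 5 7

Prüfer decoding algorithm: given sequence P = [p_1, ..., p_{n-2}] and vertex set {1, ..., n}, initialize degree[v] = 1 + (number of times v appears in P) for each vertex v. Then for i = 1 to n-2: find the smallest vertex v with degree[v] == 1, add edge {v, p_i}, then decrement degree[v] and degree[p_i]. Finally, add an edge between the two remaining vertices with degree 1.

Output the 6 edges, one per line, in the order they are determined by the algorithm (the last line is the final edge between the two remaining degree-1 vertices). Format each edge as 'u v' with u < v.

Answer: 1 6
2 3
2 6
4 5
5 7
6 7

Derivation:
Initial degrees: {1:1, 2:2, 3:1, 4:1, 5:2, 6:3, 7:2}
Step 1: smallest deg-1 vertex = 1, p_1 = 6. Add edge {1,6}. Now deg[1]=0, deg[6]=2.
Step 2: smallest deg-1 vertex = 3, p_2 = 2. Add edge {2,3}. Now deg[3]=0, deg[2]=1.
Step 3: smallest deg-1 vertex = 2, p_3 = 6. Add edge {2,6}. Now deg[2]=0, deg[6]=1.
Step 4: smallest deg-1 vertex = 4, p_4 = 5. Add edge {4,5}. Now deg[4]=0, deg[5]=1.
Step 5: smallest deg-1 vertex = 5, p_5 = 7. Add edge {5,7}. Now deg[5]=0, deg[7]=1.
Final: two remaining deg-1 vertices are 6, 7. Add edge {6,7}.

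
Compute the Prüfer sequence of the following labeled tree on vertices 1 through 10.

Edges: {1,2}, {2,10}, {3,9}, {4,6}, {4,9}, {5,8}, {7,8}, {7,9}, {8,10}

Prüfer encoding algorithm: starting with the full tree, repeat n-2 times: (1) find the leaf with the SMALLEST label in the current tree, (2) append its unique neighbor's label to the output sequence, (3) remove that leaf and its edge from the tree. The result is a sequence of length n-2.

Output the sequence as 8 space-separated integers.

Step 1: leaves = {1,3,5,6}. Remove smallest leaf 1, emit neighbor 2.
Step 2: leaves = {2,3,5,6}. Remove smallest leaf 2, emit neighbor 10.
Step 3: leaves = {3,5,6,10}. Remove smallest leaf 3, emit neighbor 9.
Step 4: leaves = {5,6,10}. Remove smallest leaf 5, emit neighbor 8.
Step 5: leaves = {6,10}. Remove smallest leaf 6, emit neighbor 4.
Step 6: leaves = {4,10}. Remove smallest leaf 4, emit neighbor 9.
Step 7: leaves = {9,10}. Remove smallest leaf 9, emit neighbor 7.
Step 8: leaves = {7,10}. Remove smallest leaf 7, emit neighbor 8.
Done: 2 vertices remain (8, 10). Sequence = [2 10 9 8 4 9 7 8]

Answer: 2 10 9 8 4 9 7 8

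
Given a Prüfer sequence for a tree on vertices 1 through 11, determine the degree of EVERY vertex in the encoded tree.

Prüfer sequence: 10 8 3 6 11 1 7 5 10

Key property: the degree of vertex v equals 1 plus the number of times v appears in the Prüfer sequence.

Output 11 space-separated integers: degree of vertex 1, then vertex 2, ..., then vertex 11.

p_1 = 10: count[10] becomes 1
p_2 = 8: count[8] becomes 1
p_3 = 3: count[3] becomes 1
p_4 = 6: count[6] becomes 1
p_5 = 11: count[11] becomes 1
p_6 = 1: count[1] becomes 1
p_7 = 7: count[7] becomes 1
p_8 = 5: count[5] becomes 1
p_9 = 10: count[10] becomes 2
Degrees (1 + count): deg[1]=1+1=2, deg[2]=1+0=1, deg[3]=1+1=2, deg[4]=1+0=1, deg[5]=1+1=2, deg[6]=1+1=2, deg[7]=1+1=2, deg[8]=1+1=2, deg[9]=1+0=1, deg[10]=1+2=3, deg[11]=1+1=2

Answer: 2 1 2 1 2 2 2 2 1 3 2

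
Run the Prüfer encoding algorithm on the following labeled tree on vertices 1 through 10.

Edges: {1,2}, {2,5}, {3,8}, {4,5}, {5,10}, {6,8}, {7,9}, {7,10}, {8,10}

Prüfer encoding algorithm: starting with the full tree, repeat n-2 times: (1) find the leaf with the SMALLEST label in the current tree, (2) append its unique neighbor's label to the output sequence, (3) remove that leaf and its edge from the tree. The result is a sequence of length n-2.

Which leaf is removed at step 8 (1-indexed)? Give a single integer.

Step 1: current leaves = {1,3,4,6,9}. Remove leaf 1 (neighbor: 2).
Step 2: current leaves = {2,3,4,6,9}. Remove leaf 2 (neighbor: 5).
Step 3: current leaves = {3,4,6,9}. Remove leaf 3 (neighbor: 8).
Step 4: current leaves = {4,6,9}. Remove leaf 4 (neighbor: 5).
Step 5: current leaves = {5,6,9}. Remove leaf 5 (neighbor: 10).
Step 6: current leaves = {6,9}. Remove leaf 6 (neighbor: 8).
Step 7: current leaves = {8,9}. Remove leaf 8 (neighbor: 10).
Step 8: current leaves = {9,10}. Remove leaf 9 (neighbor: 7).

Answer: 9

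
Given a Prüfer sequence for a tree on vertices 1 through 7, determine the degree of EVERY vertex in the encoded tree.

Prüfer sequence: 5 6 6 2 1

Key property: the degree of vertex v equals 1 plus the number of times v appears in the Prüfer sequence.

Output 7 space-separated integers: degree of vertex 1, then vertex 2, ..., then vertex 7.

p_1 = 5: count[5] becomes 1
p_2 = 6: count[6] becomes 1
p_3 = 6: count[6] becomes 2
p_4 = 2: count[2] becomes 1
p_5 = 1: count[1] becomes 1
Degrees (1 + count): deg[1]=1+1=2, deg[2]=1+1=2, deg[3]=1+0=1, deg[4]=1+0=1, deg[5]=1+1=2, deg[6]=1+2=3, deg[7]=1+0=1

Answer: 2 2 1 1 2 3 1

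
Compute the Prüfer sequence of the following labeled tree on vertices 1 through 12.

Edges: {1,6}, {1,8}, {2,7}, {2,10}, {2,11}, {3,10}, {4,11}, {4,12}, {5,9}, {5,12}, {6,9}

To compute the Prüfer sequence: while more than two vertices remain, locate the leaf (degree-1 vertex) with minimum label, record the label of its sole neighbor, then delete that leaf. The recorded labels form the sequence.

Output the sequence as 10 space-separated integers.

Step 1: leaves = {3,7,8}. Remove smallest leaf 3, emit neighbor 10.
Step 2: leaves = {7,8,10}. Remove smallest leaf 7, emit neighbor 2.
Step 3: leaves = {8,10}. Remove smallest leaf 8, emit neighbor 1.
Step 4: leaves = {1,10}. Remove smallest leaf 1, emit neighbor 6.
Step 5: leaves = {6,10}. Remove smallest leaf 6, emit neighbor 9.
Step 6: leaves = {9,10}. Remove smallest leaf 9, emit neighbor 5.
Step 7: leaves = {5,10}. Remove smallest leaf 5, emit neighbor 12.
Step 8: leaves = {10,12}. Remove smallest leaf 10, emit neighbor 2.
Step 9: leaves = {2,12}. Remove smallest leaf 2, emit neighbor 11.
Step 10: leaves = {11,12}. Remove smallest leaf 11, emit neighbor 4.
Done: 2 vertices remain (4, 12). Sequence = [10 2 1 6 9 5 12 2 11 4]

Answer: 10 2 1 6 9 5 12 2 11 4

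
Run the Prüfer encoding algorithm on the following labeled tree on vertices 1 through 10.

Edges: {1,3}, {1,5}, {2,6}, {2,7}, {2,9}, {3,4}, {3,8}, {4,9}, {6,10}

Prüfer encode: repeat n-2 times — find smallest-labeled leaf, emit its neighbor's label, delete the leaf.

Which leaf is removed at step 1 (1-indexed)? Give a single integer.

Answer: 5

Derivation:
Step 1: current leaves = {5,7,8,10}. Remove leaf 5 (neighbor: 1).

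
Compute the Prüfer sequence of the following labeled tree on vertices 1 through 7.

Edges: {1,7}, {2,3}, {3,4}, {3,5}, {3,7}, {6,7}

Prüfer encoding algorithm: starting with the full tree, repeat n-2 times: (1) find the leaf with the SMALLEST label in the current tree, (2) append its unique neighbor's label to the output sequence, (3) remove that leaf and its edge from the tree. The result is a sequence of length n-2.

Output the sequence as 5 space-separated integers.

Step 1: leaves = {1,2,4,5,6}. Remove smallest leaf 1, emit neighbor 7.
Step 2: leaves = {2,4,5,6}. Remove smallest leaf 2, emit neighbor 3.
Step 3: leaves = {4,5,6}. Remove smallest leaf 4, emit neighbor 3.
Step 4: leaves = {5,6}. Remove smallest leaf 5, emit neighbor 3.
Step 5: leaves = {3,6}. Remove smallest leaf 3, emit neighbor 7.
Done: 2 vertices remain (6, 7). Sequence = [7 3 3 3 7]

Answer: 7 3 3 3 7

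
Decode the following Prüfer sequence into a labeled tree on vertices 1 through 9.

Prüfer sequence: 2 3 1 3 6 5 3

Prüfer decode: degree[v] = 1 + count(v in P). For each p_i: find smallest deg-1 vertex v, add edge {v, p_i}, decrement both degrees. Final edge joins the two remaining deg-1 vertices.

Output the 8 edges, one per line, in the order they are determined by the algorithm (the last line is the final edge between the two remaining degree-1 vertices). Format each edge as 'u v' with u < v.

Initial degrees: {1:2, 2:2, 3:4, 4:1, 5:2, 6:2, 7:1, 8:1, 9:1}
Step 1: smallest deg-1 vertex = 4, p_1 = 2. Add edge {2,4}. Now deg[4]=0, deg[2]=1.
Step 2: smallest deg-1 vertex = 2, p_2 = 3. Add edge {2,3}. Now deg[2]=0, deg[3]=3.
Step 3: smallest deg-1 vertex = 7, p_3 = 1. Add edge {1,7}. Now deg[7]=0, deg[1]=1.
Step 4: smallest deg-1 vertex = 1, p_4 = 3. Add edge {1,3}. Now deg[1]=0, deg[3]=2.
Step 5: smallest deg-1 vertex = 8, p_5 = 6. Add edge {6,8}. Now deg[8]=0, deg[6]=1.
Step 6: smallest deg-1 vertex = 6, p_6 = 5. Add edge {5,6}. Now deg[6]=0, deg[5]=1.
Step 7: smallest deg-1 vertex = 5, p_7 = 3. Add edge {3,5}. Now deg[5]=0, deg[3]=1.
Final: two remaining deg-1 vertices are 3, 9. Add edge {3,9}.

Answer: 2 4
2 3
1 7
1 3
6 8
5 6
3 5
3 9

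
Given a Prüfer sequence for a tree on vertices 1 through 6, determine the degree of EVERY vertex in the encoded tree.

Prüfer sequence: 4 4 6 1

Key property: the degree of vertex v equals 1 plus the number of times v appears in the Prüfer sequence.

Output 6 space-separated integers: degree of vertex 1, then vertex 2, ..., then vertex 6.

Answer: 2 1 1 3 1 2

Derivation:
p_1 = 4: count[4] becomes 1
p_2 = 4: count[4] becomes 2
p_3 = 6: count[6] becomes 1
p_4 = 1: count[1] becomes 1
Degrees (1 + count): deg[1]=1+1=2, deg[2]=1+0=1, deg[3]=1+0=1, deg[4]=1+2=3, deg[5]=1+0=1, deg[6]=1+1=2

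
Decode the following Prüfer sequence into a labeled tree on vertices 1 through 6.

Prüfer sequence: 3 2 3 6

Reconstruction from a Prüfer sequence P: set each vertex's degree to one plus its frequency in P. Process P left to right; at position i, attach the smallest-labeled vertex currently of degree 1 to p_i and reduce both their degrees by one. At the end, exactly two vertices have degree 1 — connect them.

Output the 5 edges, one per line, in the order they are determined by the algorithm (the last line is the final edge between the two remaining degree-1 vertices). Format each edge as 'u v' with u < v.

Initial degrees: {1:1, 2:2, 3:3, 4:1, 5:1, 6:2}
Step 1: smallest deg-1 vertex = 1, p_1 = 3. Add edge {1,3}. Now deg[1]=0, deg[3]=2.
Step 2: smallest deg-1 vertex = 4, p_2 = 2. Add edge {2,4}. Now deg[4]=0, deg[2]=1.
Step 3: smallest deg-1 vertex = 2, p_3 = 3. Add edge {2,3}. Now deg[2]=0, deg[3]=1.
Step 4: smallest deg-1 vertex = 3, p_4 = 6. Add edge {3,6}. Now deg[3]=0, deg[6]=1.
Final: two remaining deg-1 vertices are 5, 6. Add edge {5,6}.

Answer: 1 3
2 4
2 3
3 6
5 6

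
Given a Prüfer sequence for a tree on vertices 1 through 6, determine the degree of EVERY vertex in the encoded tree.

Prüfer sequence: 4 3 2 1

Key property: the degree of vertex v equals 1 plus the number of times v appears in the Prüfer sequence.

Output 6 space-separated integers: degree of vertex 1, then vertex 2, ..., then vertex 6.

p_1 = 4: count[4] becomes 1
p_2 = 3: count[3] becomes 1
p_3 = 2: count[2] becomes 1
p_4 = 1: count[1] becomes 1
Degrees (1 + count): deg[1]=1+1=2, deg[2]=1+1=2, deg[3]=1+1=2, deg[4]=1+1=2, deg[5]=1+0=1, deg[6]=1+0=1

Answer: 2 2 2 2 1 1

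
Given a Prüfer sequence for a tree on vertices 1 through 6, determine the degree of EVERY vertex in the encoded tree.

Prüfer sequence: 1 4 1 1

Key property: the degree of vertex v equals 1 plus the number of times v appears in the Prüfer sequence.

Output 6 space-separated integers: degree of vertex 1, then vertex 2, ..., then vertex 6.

p_1 = 1: count[1] becomes 1
p_2 = 4: count[4] becomes 1
p_3 = 1: count[1] becomes 2
p_4 = 1: count[1] becomes 3
Degrees (1 + count): deg[1]=1+3=4, deg[2]=1+0=1, deg[3]=1+0=1, deg[4]=1+1=2, deg[5]=1+0=1, deg[6]=1+0=1

Answer: 4 1 1 2 1 1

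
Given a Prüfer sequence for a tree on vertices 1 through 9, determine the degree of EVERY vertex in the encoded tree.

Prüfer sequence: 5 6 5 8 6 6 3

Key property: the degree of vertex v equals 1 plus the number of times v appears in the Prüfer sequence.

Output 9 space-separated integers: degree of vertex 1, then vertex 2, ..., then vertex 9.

Answer: 1 1 2 1 3 4 1 2 1

Derivation:
p_1 = 5: count[5] becomes 1
p_2 = 6: count[6] becomes 1
p_3 = 5: count[5] becomes 2
p_4 = 8: count[8] becomes 1
p_5 = 6: count[6] becomes 2
p_6 = 6: count[6] becomes 3
p_7 = 3: count[3] becomes 1
Degrees (1 + count): deg[1]=1+0=1, deg[2]=1+0=1, deg[3]=1+1=2, deg[4]=1+0=1, deg[5]=1+2=3, deg[6]=1+3=4, deg[7]=1+0=1, deg[8]=1+1=2, deg[9]=1+0=1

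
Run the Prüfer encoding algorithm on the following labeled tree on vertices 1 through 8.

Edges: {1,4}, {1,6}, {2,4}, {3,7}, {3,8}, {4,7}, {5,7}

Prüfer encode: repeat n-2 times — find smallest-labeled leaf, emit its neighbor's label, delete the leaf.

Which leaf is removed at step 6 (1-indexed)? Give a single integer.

Answer: 7

Derivation:
Step 1: current leaves = {2,5,6,8}. Remove leaf 2 (neighbor: 4).
Step 2: current leaves = {5,6,8}. Remove leaf 5 (neighbor: 7).
Step 3: current leaves = {6,8}. Remove leaf 6 (neighbor: 1).
Step 4: current leaves = {1,8}. Remove leaf 1 (neighbor: 4).
Step 5: current leaves = {4,8}. Remove leaf 4 (neighbor: 7).
Step 6: current leaves = {7,8}. Remove leaf 7 (neighbor: 3).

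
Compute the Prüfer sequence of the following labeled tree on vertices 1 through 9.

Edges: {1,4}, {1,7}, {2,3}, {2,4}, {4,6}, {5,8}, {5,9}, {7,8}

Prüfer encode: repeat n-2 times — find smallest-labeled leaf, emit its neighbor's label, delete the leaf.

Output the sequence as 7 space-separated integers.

Step 1: leaves = {3,6,9}. Remove smallest leaf 3, emit neighbor 2.
Step 2: leaves = {2,6,9}. Remove smallest leaf 2, emit neighbor 4.
Step 3: leaves = {6,9}. Remove smallest leaf 6, emit neighbor 4.
Step 4: leaves = {4,9}. Remove smallest leaf 4, emit neighbor 1.
Step 5: leaves = {1,9}. Remove smallest leaf 1, emit neighbor 7.
Step 6: leaves = {7,9}. Remove smallest leaf 7, emit neighbor 8.
Step 7: leaves = {8,9}. Remove smallest leaf 8, emit neighbor 5.
Done: 2 vertices remain (5, 9). Sequence = [2 4 4 1 7 8 5]

Answer: 2 4 4 1 7 8 5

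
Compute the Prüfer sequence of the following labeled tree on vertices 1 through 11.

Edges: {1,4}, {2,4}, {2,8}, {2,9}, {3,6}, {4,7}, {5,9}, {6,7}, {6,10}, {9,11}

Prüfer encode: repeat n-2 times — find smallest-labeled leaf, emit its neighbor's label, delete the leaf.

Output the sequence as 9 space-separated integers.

Step 1: leaves = {1,3,5,8,10,11}. Remove smallest leaf 1, emit neighbor 4.
Step 2: leaves = {3,5,8,10,11}. Remove smallest leaf 3, emit neighbor 6.
Step 3: leaves = {5,8,10,11}. Remove smallest leaf 5, emit neighbor 9.
Step 4: leaves = {8,10,11}. Remove smallest leaf 8, emit neighbor 2.
Step 5: leaves = {10,11}. Remove smallest leaf 10, emit neighbor 6.
Step 6: leaves = {6,11}. Remove smallest leaf 6, emit neighbor 7.
Step 7: leaves = {7,11}. Remove smallest leaf 7, emit neighbor 4.
Step 8: leaves = {4,11}. Remove smallest leaf 4, emit neighbor 2.
Step 9: leaves = {2,11}. Remove smallest leaf 2, emit neighbor 9.
Done: 2 vertices remain (9, 11). Sequence = [4 6 9 2 6 7 4 2 9]

Answer: 4 6 9 2 6 7 4 2 9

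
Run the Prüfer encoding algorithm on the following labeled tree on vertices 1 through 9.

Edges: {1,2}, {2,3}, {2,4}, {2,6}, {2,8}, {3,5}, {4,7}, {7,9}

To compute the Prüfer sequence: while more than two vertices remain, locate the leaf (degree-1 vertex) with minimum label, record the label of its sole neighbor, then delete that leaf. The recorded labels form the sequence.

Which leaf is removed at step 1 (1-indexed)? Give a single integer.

Answer: 1

Derivation:
Step 1: current leaves = {1,5,6,8,9}. Remove leaf 1 (neighbor: 2).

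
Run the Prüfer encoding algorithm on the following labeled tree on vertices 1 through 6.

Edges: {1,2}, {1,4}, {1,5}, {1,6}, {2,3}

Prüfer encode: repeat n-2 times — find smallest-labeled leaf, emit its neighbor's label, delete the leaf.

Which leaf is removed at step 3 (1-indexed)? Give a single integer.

Step 1: current leaves = {3,4,5,6}. Remove leaf 3 (neighbor: 2).
Step 2: current leaves = {2,4,5,6}. Remove leaf 2 (neighbor: 1).
Step 3: current leaves = {4,5,6}. Remove leaf 4 (neighbor: 1).

Answer: 4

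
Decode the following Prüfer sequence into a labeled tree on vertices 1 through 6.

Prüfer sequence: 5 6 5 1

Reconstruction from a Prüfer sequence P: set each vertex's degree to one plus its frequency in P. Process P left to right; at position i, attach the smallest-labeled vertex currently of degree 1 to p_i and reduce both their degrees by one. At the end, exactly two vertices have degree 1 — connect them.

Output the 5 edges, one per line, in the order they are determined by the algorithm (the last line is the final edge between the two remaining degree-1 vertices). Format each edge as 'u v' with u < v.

Initial degrees: {1:2, 2:1, 3:1, 4:1, 5:3, 6:2}
Step 1: smallest deg-1 vertex = 2, p_1 = 5. Add edge {2,5}. Now deg[2]=0, deg[5]=2.
Step 2: smallest deg-1 vertex = 3, p_2 = 6. Add edge {3,6}. Now deg[3]=0, deg[6]=1.
Step 3: smallest deg-1 vertex = 4, p_3 = 5. Add edge {4,5}. Now deg[4]=0, deg[5]=1.
Step 4: smallest deg-1 vertex = 5, p_4 = 1. Add edge {1,5}. Now deg[5]=0, deg[1]=1.
Final: two remaining deg-1 vertices are 1, 6. Add edge {1,6}.

Answer: 2 5
3 6
4 5
1 5
1 6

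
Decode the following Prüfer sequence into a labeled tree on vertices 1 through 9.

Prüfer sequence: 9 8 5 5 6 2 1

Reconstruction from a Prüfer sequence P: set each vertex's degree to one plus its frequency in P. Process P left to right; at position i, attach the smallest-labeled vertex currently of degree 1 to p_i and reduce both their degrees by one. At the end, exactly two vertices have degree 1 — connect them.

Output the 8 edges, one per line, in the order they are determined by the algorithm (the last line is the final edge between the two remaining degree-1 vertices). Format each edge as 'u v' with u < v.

Initial degrees: {1:2, 2:2, 3:1, 4:1, 5:3, 6:2, 7:1, 8:2, 9:2}
Step 1: smallest deg-1 vertex = 3, p_1 = 9. Add edge {3,9}. Now deg[3]=0, deg[9]=1.
Step 2: smallest deg-1 vertex = 4, p_2 = 8. Add edge {4,8}. Now deg[4]=0, deg[8]=1.
Step 3: smallest deg-1 vertex = 7, p_3 = 5. Add edge {5,7}. Now deg[7]=0, deg[5]=2.
Step 4: smallest deg-1 vertex = 8, p_4 = 5. Add edge {5,8}. Now deg[8]=0, deg[5]=1.
Step 5: smallest deg-1 vertex = 5, p_5 = 6. Add edge {5,6}. Now deg[5]=0, deg[6]=1.
Step 6: smallest deg-1 vertex = 6, p_6 = 2. Add edge {2,6}. Now deg[6]=0, deg[2]=1.
Step 7: smallest deg-1 vertex = 2, p_7 = 1. Add edge {1,2}. Now deg[2]=0, deg[1]=1.
Final: two remaining deg-1 vertices are 1, 9. Add edge {1,9}.

Answer: 3 9
4 8
5 7
5 8
5 6
2 6
1 2
1 9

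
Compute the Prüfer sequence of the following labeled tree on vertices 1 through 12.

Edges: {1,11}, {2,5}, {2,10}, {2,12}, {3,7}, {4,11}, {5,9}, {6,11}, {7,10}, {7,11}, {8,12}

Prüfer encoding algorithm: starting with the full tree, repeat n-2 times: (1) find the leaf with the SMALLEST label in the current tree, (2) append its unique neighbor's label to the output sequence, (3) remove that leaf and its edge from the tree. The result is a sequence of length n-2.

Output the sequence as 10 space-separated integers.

Step 1: leaves = {1,3,4,6,8,9}. Remove smallest leaf 1, emit neighbor 11.
Step 2: leaves = {3,4,6,8,9}. Remove smallest leaf 3, emit neighbor 7.
Step 3: leaves = {4,6,8,9}. Remove smallest leaf 4, emit neighbor 11.
Step 4: leaves = {6,8,9}. Remove smallest leaf 6, emit neighbor 11.
Step 5: leaves = {8,9,11}. Remove smallest leaf 8, emit neighbor 12.
Step 6: leaves = {9,11,12}. Remove smallest leaf 9, emit neighbor 5.
Step 7: leaves = {5,11,12}. Remove smallest leaf 5, emit neighbor 2.
Step 8: leaves = {11,12}. Remove smallest leaf 11, emit neighbor 7.
Step 9: leaves = {7,12}. Remove smallest leaf 7, emit neighbor 10.
Step 10: leaves = {10,12}. Remove smallest leaf 10, emit neighbor 2.
Done: 2 vertices remain (2, 12). Sequence = [11 7 11 11 12 5 2 7 10 2]

Answer: 11 7 11 11 12 5 2 7 10 2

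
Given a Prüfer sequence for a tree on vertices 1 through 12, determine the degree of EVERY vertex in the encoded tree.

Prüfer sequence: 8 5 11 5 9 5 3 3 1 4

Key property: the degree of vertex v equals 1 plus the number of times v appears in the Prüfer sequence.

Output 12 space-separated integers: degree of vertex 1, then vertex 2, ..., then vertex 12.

p_1 = 8: count[8] becomes 1
p_2 = 5: count[5] becomes 1
p_3 = 11: count[11] becomes 1
p_4 = 5: count[5] becomes 2
p_5 = 9: count[9] becomes 1
p_6 = 5: count[5] becomes 3
p_7 = 3: count[3] becomes 1
p_8 = 3: count[3] becomes 2
p_9 = 1: count[1] becomes 1
p_10 = 4: count[4] becomes 1
Degrees (1 + count): deg[1]=1+1=2, deg[2]=1+0=1, deg[3]=1+2=3, deg[4]=1+1=2, deg[5]=1+3=4, deg[6]=1+0=1, deg[7]=1+0=1, deg[8]=1+1=2, deg[9]=1+1=2, deg[10]=1+0=1, deg[11]=1+1=2, deg[12]=1+0=1

Answer: 2 1 3 2 4 1 1 2 2 1 2 1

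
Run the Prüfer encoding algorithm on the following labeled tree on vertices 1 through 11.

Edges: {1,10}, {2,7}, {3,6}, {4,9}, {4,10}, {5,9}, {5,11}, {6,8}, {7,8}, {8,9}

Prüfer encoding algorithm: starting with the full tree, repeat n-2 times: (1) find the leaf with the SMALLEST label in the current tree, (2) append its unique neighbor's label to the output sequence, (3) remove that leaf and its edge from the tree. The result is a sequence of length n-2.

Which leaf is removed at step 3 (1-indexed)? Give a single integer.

Step 1: current leaves = {1,2,3,11}. Remove leaf 1 (neighbor: 10).
Step 2: current leaves = {2,3,10,11}. Remove leaf 2 (neighbor: 7).
Step 3: current leaves = {3,7,10,11}. Remove leaf 3 (neighbor: 6).

Answer: 3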